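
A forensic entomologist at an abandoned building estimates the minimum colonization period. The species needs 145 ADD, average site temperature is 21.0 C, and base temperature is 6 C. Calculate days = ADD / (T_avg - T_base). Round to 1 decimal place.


Insect development time:
Effective temperature = avg_temp - T_base = 21.0 - 6 = 15.0 C
Days = ADD / effective_temp = 145 / 15.0 = 9.7 days

9.7


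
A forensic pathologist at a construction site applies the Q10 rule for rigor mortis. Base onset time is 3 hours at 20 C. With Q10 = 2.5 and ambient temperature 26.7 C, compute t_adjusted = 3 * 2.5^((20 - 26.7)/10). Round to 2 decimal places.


Rigor mortis time adjustment:
Exponent = (T_ref - T_actual) / 10 = (20 - 26.7) / 10 = -0.67
Q10 factor = 2.5^-0.67 = 0.54123
t_adjusted = 3 * 0.54123 = 1.62 hours

1.62


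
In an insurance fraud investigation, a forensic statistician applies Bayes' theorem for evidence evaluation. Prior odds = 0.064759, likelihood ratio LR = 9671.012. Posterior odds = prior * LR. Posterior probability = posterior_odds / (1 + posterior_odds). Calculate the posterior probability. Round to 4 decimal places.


Bayesian evidence evaluation:
Posterior odds = prior_odds * LR = 0.064759 * 9671.012 = 626.2851
Posterior probability = posterior_odds / (1 + posterior_odds)
= 626.2851 / (1 + 626.2851)
= 626.2851 / 627.2851
= 0.9984

0.9984


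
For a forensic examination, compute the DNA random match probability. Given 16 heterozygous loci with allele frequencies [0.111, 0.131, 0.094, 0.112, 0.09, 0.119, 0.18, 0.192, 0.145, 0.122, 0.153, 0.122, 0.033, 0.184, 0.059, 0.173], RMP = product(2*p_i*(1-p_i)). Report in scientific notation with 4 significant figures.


Computing RMP for 16 loci:
Locus 1: 2 * 0.111 * 0.889 = 0.197358
Locus 2: 2 * 0.131 * 0.869 = 0.227678
Locus 3: 2 * 0.094 * 0.906 = 0.170328
Locus 4: 2 * 0.112 * 0.888 = 0.198912
Locus 5: 2 * 0.09 * 0.91 = 0.1638
Locus 6: 2 * 0.119 * 0.881 = 0.209678
Locus 7: 2 * 0.18 * 0.82 = 0.2952
Locus 8: 2 * 0.192 * 0.808 = 0.310272
Locus 9: 2 * 0.145 * 0.855 = 0.24795
Locus 10: 2 * 0.122 * 0.878 = 0.214232
Locus 11: 2 * 0.153 * 0.847 = 0.259182
Locus 12: 2 * 0.122 * 0.878 = 0.214232
Locus 13: 2 * 0.033 * 0.967 = 0.063822
Locus 14: 2 * 0.184 * 0.816 = 0.300288
Locus 15: 2 * 0.059 * 0.941 = 0.111038
Locus 16: 2 * 0.173 * 0.827 = 0.286142
RMP = 8.601e-12

8.601e-12


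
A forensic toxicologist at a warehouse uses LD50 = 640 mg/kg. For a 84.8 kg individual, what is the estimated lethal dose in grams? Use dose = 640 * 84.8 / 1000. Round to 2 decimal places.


Lethal dose calculation:
Lethal dose = LD50 * body_weight / 1000
= 640 * 84.8 / 1000
= 54272 / 1000
= 54.27 g

54.27


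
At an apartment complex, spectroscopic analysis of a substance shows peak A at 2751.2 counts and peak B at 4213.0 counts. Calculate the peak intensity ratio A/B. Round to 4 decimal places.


Spectral peak ratio:
Peak A = 2751.2 counts
Peak B = 4213.0 counts
Ratio = 2751.2 / 4213.0 = 0.6530

0.6530


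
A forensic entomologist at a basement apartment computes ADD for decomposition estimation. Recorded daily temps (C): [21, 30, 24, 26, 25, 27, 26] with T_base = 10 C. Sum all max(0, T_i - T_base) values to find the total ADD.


Computing ADD day by day:
Day 1: max(0, 21 - 10) = 11
Day 2: max(0, 30 - 10) = 20
Day 3: max(0, 24 - 10) = 14
Day 4: max(0, 26 - 10) = 16
Day 5: max(0, 25 - 10) = 15
Day 6: max(0, 27 - 10) = 17
Day 7: max(0, 26 - 10) = 16
Total ADD = 109

109


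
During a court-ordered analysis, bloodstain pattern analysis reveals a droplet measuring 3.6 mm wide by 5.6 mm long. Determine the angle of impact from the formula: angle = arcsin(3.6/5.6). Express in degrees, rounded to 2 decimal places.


Blood spatter impact angle calculation:
width / length = 3.6 / 5.6 = 0.642857
angle = arcsin(0.642857)
angle = 40.01 degrees

40.01


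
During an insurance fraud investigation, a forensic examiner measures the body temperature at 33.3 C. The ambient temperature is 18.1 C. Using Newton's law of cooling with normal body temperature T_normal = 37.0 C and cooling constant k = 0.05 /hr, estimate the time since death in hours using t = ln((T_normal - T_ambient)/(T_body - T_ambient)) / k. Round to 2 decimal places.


Using Newton's law of cooling:
t = ln((T_normal - T_ambient) / (T_body - T_ambient)) / k
T_normal - T_ambient = 18.9
T_body - T_ambient = 15.2
Ratio = 1.243421
ln(ratio) = 0.217866
t = 0.217866 / 0.05 = 4.36 hours

4.36


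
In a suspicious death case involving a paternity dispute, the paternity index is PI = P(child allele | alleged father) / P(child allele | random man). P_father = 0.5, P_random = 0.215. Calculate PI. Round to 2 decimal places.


Paternity Index calculation:
PI = P(allele|father) / P(allele|random)
PI = 0.5 / 0.215
PI = 2.33

2.33


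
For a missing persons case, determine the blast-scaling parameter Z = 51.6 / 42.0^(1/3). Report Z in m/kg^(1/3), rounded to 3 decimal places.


Scaled distance calculation:
W^(1/3) = 42.0^(1/3) = 3.476027
Z = R / W^(1/3) = 51.6 / 3.476027
Z = 14.845 m/kg^(1/3)

14.845


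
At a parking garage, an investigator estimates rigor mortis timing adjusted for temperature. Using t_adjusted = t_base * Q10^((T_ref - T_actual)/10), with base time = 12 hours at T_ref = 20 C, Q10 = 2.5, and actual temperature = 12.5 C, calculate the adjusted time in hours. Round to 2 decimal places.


Rigor mortis time adjustment:
Exponent = (T_ref - T_actual) / 10 = (20 - 12.5) / 10 = 0.75
Q10 factor = 2.5^0.75 = 1.98818
t_adjusted = 12 * 1.98818 = 23.86 hours

23.86


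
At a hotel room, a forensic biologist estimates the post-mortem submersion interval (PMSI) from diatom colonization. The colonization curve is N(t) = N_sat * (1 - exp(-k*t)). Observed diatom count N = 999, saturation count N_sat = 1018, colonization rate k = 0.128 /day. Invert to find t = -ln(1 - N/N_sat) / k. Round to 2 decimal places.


PMSI from diatom colonization curve:
N / N_sat = 999 / 1018 = 0.981336
1 - N/N_sat = 0.018664
ln(1 - N/N_sat) = -3.981159
t = -ln(1 - N/N_sat) / k = -(-3.981159) / 0.128 = 31.10 days

31.10


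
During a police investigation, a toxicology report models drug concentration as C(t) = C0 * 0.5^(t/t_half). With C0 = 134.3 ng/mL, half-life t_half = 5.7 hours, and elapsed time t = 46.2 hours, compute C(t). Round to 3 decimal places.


Drug concentration decay:
Number of half-lives = t / t_half = 46.2 / 5.7 = 8.105263
Decay factor = 0.5^8.105263 = 0.00363139
C(t) = 134.3 * 0.00363139 = 0.488 ng/mL

0.488


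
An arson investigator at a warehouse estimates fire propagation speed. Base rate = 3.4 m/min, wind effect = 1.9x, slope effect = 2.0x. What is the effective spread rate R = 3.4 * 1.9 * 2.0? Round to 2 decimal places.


Fire spread rate calculation:
R = R0 * wind_factor * slope_factor
= 3.4 * 1.9 * 2.0
= 6.46 * 2.0
= 12.92 m/min

12.92


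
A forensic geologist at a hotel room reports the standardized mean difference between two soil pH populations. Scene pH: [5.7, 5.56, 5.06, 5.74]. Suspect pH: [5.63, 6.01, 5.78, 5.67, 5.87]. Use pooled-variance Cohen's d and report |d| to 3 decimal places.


Pooled-variance Cohen's d for soil pH comparison:
Scene mean = 22.06 / 4 = 5.515
Suspect mean = 28.96 / 5 = 5.792
Scene sample variance s_s^2 = 0.097967
Suspect sample variance s_c^2 = 0.02372
Pooled variance = ((n_s-1)*s_s^2 + (n_c-1)*s_c^2) / (n_s + n_c - 2) = 0.05554
Pooled SD = sqrt(0.05554) = 0.235669
Mean difference = -0.277
|d| = |-0.277| / 0.235669 = 1.175

1.175


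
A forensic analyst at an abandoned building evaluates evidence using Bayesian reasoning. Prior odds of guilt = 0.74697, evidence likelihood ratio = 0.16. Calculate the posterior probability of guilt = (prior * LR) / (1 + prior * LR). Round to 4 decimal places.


Bayesian evidence evaluation:
Posterior odds = prior_odds * LR = 0.74697 * 0.16 = 0.1195152
Posterior probability = posterior_odds / (1 + posterior_odds)
= 0.1195152 / (1 + 0.1195152)
= 0.1195152 / 1.1195152
= 0.1068

0.1068


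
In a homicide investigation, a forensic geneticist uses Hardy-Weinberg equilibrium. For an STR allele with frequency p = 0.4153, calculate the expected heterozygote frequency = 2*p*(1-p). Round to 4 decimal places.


Hardy-Weinberg heterozygote frequency:
q = 1 - p = 1 - 0.4153 = 0.5847
2pq = 2 * 0.4153 * 0.5847 = 0.4857

0.4857


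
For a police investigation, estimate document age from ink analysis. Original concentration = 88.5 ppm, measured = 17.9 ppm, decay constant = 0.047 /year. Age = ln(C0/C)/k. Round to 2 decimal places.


Document age estimation:
C0/C = 88.5 / 17.9 = 4.944134
ln(C0/C) = 1.598202
t = 1.598202 / 0.047 = 34.00 years

34.00


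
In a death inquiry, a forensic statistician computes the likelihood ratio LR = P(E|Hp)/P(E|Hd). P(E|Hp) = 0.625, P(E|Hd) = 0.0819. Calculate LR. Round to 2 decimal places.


Likelihood ratio calculation:
LR = P(E|Hp) / P(E|Hd)
LR = 0.625 / 0.0819
LR = 7.63

7.63


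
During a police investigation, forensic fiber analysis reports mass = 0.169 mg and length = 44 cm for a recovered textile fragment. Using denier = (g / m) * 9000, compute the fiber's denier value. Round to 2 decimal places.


Denier calculation:
Mass in grams = 0.169 mg / 1000 = 0.000169 g
Length in meters = 44 cm / 100 = 0.44 m
Linear density = mass / length = 0.000169 / 0.44 = 0.00038409 g/m
Denier = (g/m) * 9000 = 0.00038409 * 9000 = 3.46

3.46


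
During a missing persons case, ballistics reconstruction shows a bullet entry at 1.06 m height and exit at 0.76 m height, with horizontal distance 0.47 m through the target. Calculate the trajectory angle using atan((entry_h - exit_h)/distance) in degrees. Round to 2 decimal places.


Bullet trajectory angle:
Height difference = 1.06 - 0.76 = 0.3 m
angle = atan(0.3 / 0.47)
angle = atan(0.638298)
angle = 32.55 degrees

32.55


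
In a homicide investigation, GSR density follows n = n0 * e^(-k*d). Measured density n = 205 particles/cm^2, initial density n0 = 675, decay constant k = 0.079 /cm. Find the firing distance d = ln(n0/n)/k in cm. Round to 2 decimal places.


GSR distance calculation:
n0/n = 675 / 205 = 3.292683
ln(n0/n) = 1.191703
d = 1.191703 / 0.079 = 15.08 cm

15.08


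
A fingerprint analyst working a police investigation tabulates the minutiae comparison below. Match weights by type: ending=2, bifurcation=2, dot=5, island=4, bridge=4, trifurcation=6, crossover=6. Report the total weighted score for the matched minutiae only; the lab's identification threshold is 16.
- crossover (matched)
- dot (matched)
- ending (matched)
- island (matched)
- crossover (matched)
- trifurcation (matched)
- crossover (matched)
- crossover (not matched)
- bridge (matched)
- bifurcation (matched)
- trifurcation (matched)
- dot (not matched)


Weighted minutiae match score:
  crossover: matched, +6 (running total 6)
  dot: matched, +5 (running total 11)
  ending: matched, +2 (running total 13)
  island: matched, +4 (running total 17)
  crossover: matched, +6 (running total 23)
  trifurcation: matched, +6 (running total 29)
  crossover: matched, +6 (running total 35)
  crossover: not matched, +0
  bridge: matched, +4 (running total 39)
  bifurcation: matched, +2 (running total 41)
  trifurcation: matched, +6 (running total 47)
  dot: not matched, +0
Total score = 47
Threshold = 16; verdict = identification

47


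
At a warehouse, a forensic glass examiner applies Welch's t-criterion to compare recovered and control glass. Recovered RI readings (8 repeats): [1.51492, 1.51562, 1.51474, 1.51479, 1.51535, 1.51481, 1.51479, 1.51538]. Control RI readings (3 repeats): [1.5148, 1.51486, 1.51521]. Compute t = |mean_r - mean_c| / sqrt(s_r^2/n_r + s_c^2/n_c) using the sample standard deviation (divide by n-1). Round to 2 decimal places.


Welch's t-criterion for glass RI comparison:
Recovered mean = sum / n_r = 12.1204 / 8 = 1.51505
Control mean = sum / n_c = 4.54487 / 3 = 1.5149567
Recovered sample variance s_r^2 = 1.18514e-07
Control sample variance s_c^2 = 4.90333e-08
Welch SE (unpooled) = sqrt(s_r^2/n_r + s_c^2/n_c) = sqrt(1.48143e-08 + 1.63444e-08) = sqrt(3.11587e-08) = 0.000176518
|mean_r - mean_c| = 9.33333e-05
t = 9.33333e-05 / 0.000176518 = 0.53

0.53


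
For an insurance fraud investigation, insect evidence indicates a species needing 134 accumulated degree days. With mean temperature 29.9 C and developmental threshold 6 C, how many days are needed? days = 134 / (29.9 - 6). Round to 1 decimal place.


Insect development time:
Effective temperature = avg_temp - T_base = 29.9 - 6 = 23.9 C
Days = ADD / effective_temp = 134 / 23.9 = 5.6 days

5.6


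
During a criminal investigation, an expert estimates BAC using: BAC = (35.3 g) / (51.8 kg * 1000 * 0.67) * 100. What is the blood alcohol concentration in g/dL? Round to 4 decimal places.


Applying the Widmark formula:
BAC = (dose_g / (body_wt * 1000 * r)) * 100
Denominator = 51.8 * 1000 * 0.67 = 34706
BAC = (35.3 / 34706) * 100
BAC = 0.1017 g/dL

0.1017


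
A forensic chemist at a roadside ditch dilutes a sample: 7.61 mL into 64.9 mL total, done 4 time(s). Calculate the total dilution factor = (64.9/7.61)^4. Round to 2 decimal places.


Dilution factor calculation:
Single dilution = V_total / V_sample = 64.9 / 7.61 ≈ 8.528252
Number of dilutions = 4
Total DF = (64.9 / 7.61)^4 (full precision, rounded at the end) = 5289.81

5289.81


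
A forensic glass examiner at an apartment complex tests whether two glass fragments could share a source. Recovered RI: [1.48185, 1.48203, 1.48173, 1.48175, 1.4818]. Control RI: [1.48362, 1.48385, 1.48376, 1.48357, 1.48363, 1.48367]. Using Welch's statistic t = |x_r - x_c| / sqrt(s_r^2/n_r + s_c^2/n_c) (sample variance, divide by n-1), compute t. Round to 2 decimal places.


Welch's t-criterion for glass RI comparison:
Recovered mean = sum / n_r = 7.40916 / 5 = 1.481832
Control mean = sum / n_c = 8.9021 / 6 = 1.4836833
Recovered sample variance s_r^2 = 1.442e-08
Control sample variance s_c^2 = 1.07067e-08
Welch SE (unpooled) = sqrt(s_r^2/n_r + s_c^2/n_c) = sqrt(2.884e-09 + 1.78444e-09) = sqrt(4.66844e-09) = 6.8326e-05
|mean_r - mean_c| = 0.00185133
t = 0.00185133 / 6.8326e-05 = 27.10

27.10


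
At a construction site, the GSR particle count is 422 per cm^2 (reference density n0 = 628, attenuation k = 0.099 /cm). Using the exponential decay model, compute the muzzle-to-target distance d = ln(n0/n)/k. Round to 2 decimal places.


GSR distance calculation:
n0/n = 628 / 422 = 1.488152
ln(n0/n) = 0.397535
d = 0.397535 / 0.099 = 4.02 cm

4.02


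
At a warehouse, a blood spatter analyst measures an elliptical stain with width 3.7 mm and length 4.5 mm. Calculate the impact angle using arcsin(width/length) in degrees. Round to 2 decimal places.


Blood spatter impact angle calculation:
width / length = 3.7 / 4.5 = 0.822222
angle = arcsin(0.822222)
angle = 55.31 degrees

55.31


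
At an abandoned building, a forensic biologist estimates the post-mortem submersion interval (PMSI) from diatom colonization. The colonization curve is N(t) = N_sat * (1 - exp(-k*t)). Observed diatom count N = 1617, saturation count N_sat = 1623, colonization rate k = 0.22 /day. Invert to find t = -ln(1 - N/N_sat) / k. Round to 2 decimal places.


PMSI from diatom colonization curve:
N / N_sat = 1617 / 1623 = 0.996303
1 - N/N_sat = 0.003697
ln(1 - N/N_sat) = -5.600234
t = -ln(1 - N/N_sat) / k = -(-5.600234) / 0.22 = 25.46 days

25.46


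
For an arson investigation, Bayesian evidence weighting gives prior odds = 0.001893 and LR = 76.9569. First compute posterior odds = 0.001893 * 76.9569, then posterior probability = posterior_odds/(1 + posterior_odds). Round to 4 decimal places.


Bayesian evidence evaluation:
Posterior odds = prior_odds * LR = 0.001893 * 76.9569 = 0.1456794
Posterior probability = posterior_odds / (1 + posterior_odds)
= 0.1456794 / (1 + 0.1456794)
= 0.1456794 / 1.1456794
= 0.1272

0.1272


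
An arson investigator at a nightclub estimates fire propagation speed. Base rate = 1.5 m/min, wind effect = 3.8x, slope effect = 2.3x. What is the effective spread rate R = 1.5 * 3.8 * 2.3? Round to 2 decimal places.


Fire spread rate calculation:
R = R0 * wind_factor * slope_factor
= 1.5 * 3.8 * 2.3
= 5.7 * 2.3
= 13.11 m/min

13.11


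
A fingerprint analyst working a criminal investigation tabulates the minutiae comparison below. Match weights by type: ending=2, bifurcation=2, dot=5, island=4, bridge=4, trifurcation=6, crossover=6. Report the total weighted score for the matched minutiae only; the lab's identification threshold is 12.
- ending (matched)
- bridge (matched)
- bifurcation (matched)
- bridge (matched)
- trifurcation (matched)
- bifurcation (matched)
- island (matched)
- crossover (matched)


Weighted minutiae match score:
  ending: matched, +2 (running total 2)
  bridge: matched, +4 (running total 6)
  bifurcation: matched, +2 (running total 8)
  bridge: matched, +4 (running total 12)
  trifurcation: matched, +6 (running total 18)
  bifurcation: matched, +2 (running total 20)
  island: matched, +4 (running total 24)
  crossover: matched, +6 (running total 30)
Total score = 30
Threshold = 12; verdict = identification

30


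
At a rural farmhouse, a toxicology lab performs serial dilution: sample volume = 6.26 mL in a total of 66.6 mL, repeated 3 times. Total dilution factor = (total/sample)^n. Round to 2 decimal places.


Dilution factor calculation:
Single dilution = V_total / V_sample = 66.6 / 6.26 ≈ 10.638978
Number of dilutions = 3
Total DF = (66.6 / 6.26)^3 (full precision, rounded at the end) = 1204.20

1204.20


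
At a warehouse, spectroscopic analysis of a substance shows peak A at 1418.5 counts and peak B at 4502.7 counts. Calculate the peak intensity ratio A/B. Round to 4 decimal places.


Spectral peak ratio:
Peak A = 1418.5 counts
Peak B = 4502.7 counts
Ratio = 1418.5 / 4502.7 = 0.3150

0.3150


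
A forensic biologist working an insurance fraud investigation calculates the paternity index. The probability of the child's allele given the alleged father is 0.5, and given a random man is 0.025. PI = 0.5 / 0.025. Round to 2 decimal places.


Paternity Index calculation:
PI = P(allele|father) / P(allele|random)
PI = 0.5 / 0.025
PI = 20.00

20.00


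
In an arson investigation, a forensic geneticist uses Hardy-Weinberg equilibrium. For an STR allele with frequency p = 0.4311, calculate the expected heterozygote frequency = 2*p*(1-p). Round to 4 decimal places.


Hardy-Weinberg heterozygote frequency:
q = 1 - p = 1 - 0.4311 = 0.5689
2pq = 2 * 0.4311 * 0.5689 = 0.4905

0.4905


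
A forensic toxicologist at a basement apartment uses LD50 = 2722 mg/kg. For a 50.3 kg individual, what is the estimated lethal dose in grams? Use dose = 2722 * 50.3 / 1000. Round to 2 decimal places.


Lethal dose calculation:
Lethal dose = LD50 * body_weight / 1000
= 2722 * 50.3 / 1000
= 136916.6 / 1000
= 136.92 g

136.92


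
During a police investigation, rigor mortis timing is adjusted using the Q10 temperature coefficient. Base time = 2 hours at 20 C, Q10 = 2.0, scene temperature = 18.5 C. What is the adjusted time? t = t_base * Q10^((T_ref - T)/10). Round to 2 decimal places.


Rigor mortis time adjustment:
Exponent = (T_ref - T_actual) / 10 = (20 - 18.5) / 10 = 0.15
Q10 factor = 2.0^0.15 = 1.10957
t_adjusted = 2 * 1.10957 = 2.22 hours

2.22


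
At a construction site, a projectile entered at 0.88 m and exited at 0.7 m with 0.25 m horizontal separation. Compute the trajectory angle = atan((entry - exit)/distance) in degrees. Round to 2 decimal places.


Bullet trajectory angle:
Height difference = 0.88 - 0.7 = 0.18 m
angle = atan(0.18 / 0.25)
angle = atan(0.72)
angle = 35.75 degrees

35.75


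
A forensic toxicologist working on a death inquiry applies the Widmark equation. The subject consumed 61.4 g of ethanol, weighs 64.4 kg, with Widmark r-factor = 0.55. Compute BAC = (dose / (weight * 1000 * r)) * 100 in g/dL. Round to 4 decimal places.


Applying the Widmark formula:
BAC = (dose_g / (body_wt * 1000 * r)) * 100
Denominator = 64.4 * 1000 * 0.55 = 35420
BAC = (61.4 / 35420) * 100
BAC = 0.1733 g/dL

0.1733


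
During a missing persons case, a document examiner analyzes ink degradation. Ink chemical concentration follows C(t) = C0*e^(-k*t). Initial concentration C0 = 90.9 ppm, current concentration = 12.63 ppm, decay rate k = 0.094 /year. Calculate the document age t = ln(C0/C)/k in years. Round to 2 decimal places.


Document age estimation:
C0/C = 90.9 / 12.63 = 7.19715
ln(C0/C) = 1.973685
t = 1.973685 / 0.094 = 21.00 years

21.00


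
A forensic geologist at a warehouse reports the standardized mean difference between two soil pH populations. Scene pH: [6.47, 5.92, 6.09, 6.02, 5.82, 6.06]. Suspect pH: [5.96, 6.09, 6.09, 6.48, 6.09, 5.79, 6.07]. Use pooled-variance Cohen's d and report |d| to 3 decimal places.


Pooled-variance Cohen's d for soil pH comparison:
Scene mean = 36.38 / 6 = 6.063333
Suspect mean = 42.57 / 7 = 6.081429
Scene sample variance s_s^2 = 0.049547
Suspect sample variance s_c^2 = 0.043148
Pooled variance = ((n_s-1)*s_s^2 + (n_c-1)*s_c^2) / (n_s + n_c - 2) = 0.046056
Pooled SD = sqrt(0.046056) = 0.214607
Mean difference = -0.018095
|d| = |-0.018095| / 0.214607 = 0.084

0.084


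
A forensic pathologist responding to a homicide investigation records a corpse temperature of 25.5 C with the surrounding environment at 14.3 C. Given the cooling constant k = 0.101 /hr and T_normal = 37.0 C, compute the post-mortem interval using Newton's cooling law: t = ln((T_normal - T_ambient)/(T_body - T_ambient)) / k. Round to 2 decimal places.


Using Newton's law of cooling:
t = ln((T_normal - T_ambient) / (T_body - T_ambient)) / k
T_normal - T_ambient = 22.7
T_body - T_ambient = 11.2
Ratio = 2.026786
ln(ratio) = 0.706451
t = 0.706451 / 0.101 = 6.99 hours

6.99


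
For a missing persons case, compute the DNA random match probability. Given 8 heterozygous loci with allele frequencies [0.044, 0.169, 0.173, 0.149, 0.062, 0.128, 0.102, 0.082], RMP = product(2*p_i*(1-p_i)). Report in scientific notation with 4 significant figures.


Computing RMP for 8 loci:
Locus 1: 2 * 0.044 * 0.956 = 0.084128
Locus 2: 2 * 0.169 * 0.831 = 0.280878
Locus 3: 2 * 0.173 * 0.827 = 0.286142
Locus 4: 2 * 0.149 * 0.851 = 0.253598
Locus 5: 2 * 0.062 * 0.938 = 0.116312
Locus 6: 2 * 0.128 * 0.872 = 0.223232
Locus 7: 2 * 0.102 * 0.898 = 0.183192
Locus 8: 2 * 0.082 * 0.918 = 0.150552
RMP = 1.228e-06

1.228e-06


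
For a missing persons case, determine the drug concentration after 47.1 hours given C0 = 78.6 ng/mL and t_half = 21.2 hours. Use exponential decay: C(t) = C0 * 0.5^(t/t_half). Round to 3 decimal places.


Drug concentration decay:
Number of half-lives = t / t_half = 47.1 / 21.2 = 2.221698
Decay factor = 0.5^2.221698 = 0.21438888
C(t) = 78.6 * 0.21438888 = 16.851 ng/mL

16.851


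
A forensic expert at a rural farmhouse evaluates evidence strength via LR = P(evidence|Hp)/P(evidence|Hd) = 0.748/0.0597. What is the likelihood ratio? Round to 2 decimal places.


Likelihood ratio calculation:
LR = P(E|Hp) / P(E|Hd)
LR = 0.748 / 0.0597
LR = 12.53

12.53


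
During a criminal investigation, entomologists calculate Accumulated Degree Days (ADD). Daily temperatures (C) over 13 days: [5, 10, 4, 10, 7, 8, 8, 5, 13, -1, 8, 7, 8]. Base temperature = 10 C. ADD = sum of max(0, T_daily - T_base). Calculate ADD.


Computing ADD day by day:
Day 1: max(0, 5 - 10) = 0
Day 2: max(0, 10 - 10) = 0
Day 3: max(0, 4 - 10) = 0
Day 4: max(0, 10 - 10) = 0
Day 5: max(0, 7 - 10) = 0
Day 6: max(0, 8 - 10) = 0
Day 7: max(0, 8 - 10) = 0
Day 8: max(0, 5 - 10) = 0
Day 9: max(0, 13 - 10) = 3
Day 10: max(0, -1 - 10) = 0
Day 11: max(0, 8 - 10) = 0
Day 12: max(0, 7 - 10) = 0
Day 13: max(0, 8 - 10) = 0
Total ADD = 3

3


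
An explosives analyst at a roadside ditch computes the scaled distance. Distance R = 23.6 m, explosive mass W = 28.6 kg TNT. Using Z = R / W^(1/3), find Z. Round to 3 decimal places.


Scaled distance calculation:
W^(1/3) = 28.6^(1/3) = 3.058126
Z = R / W^(1/3) = 23.6 / 3.058126
Z = 7.717 m/kg^(1/3)

7.717


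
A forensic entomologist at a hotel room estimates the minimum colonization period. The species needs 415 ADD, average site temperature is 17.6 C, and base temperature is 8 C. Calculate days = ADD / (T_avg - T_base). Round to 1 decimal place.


Insect development time:
Effective temperature = avg_temp - T_base = 17.6 - 8 = 9.6 C
Days = ADD / effective_temp = 415 / 9.6 = 43.2 days

43.2


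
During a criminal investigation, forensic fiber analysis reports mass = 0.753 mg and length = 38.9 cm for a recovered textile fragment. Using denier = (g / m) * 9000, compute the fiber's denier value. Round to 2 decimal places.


Denier calculation:
Mass in grams = 0.753 mg / 1000 = 0.000753 g
Length in meters = 38.9 cm / 100 = 0.389 m
Linear density = mass / length = 0.000753 / 0.389 = 0.00193573 g/m
Denier = (g/m) * 9000 = 0.00193573 * 9000 = 17.42

17.42


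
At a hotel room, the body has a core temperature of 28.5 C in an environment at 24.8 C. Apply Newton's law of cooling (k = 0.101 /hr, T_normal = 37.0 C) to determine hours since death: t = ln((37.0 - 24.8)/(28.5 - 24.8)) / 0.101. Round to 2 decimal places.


Using Newton's law of cooling:
t = ln((T_normal - T_ambient) / (T_body - T_ambient)) / k
T_normal - T_ambient = 12.2
T_body - T_ambient = 3.7
Ratio = 3.297297
ln(ratio) = 1.193103
t = 1.193103 / 0.101 = 11.81 hours

11.81


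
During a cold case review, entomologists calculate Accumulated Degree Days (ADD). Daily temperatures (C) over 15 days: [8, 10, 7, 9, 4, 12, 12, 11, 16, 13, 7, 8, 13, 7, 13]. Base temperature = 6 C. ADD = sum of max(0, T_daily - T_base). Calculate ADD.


Computing ADD day by day:
Day 1: max(0, 8 - 6) = 2
Day 2: max(0, 10 - 6) = 4
Day 3: max(0, 7 - 6) = 1
Day 4: max(0, 9 - 6) = 3
Day 5: max(0, 4 - 6) = 0
Day 6: max(0, 12 - 6) = 6
Day 7: max(0, 12 - 6) = 6
Day 8: max(0, 11 - 6) = 5
Day 9: max(0, 16 - 6) = 10
Day 10: max(0, 13 - 6) = 7
Day 11: max(0, 7 - 6) = 1
Day 12: max(0, 8 - 6) = 2
Day 13: max(0, 13 - 6) = 7
Day 14: max(0, 7 - 6) = 1
Day 15: max(0, 13 - 6) = 7
Total ADD = 62

62


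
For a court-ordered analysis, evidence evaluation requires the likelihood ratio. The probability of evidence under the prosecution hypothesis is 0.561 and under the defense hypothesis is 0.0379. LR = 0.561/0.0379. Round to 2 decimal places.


Likelihood ratio calculation:
LR = P(E|Hp) / P(E|Hd)
LR = 0.561 / 0.0379
LR = 14.80

14.80


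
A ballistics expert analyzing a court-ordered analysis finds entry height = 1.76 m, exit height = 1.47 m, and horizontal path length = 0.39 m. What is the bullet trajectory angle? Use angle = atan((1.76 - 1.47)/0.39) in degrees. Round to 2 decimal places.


Bullet trajectory angle:
Height difference = 1.76 - 1.47 = 0.29 m
angle = atan(0.29 / 0.39)
angle = atan(0.74359)
angle = 36.63 degrees

36.63


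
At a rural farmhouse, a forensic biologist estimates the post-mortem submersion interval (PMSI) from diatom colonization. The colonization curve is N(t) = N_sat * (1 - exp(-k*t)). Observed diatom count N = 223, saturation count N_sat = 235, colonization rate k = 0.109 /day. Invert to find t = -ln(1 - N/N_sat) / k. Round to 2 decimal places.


PMSI from diatom colonization curve:
N / N_sat = 223 / 235 = 0.948936
1 - N/N_sat = 0.051064
ln(1 - N/N_sat) = -2.974676
t = -ln(1 - N/N_sat) / k = -(-2.974676) / 0.109 = 27.29 days

27.29


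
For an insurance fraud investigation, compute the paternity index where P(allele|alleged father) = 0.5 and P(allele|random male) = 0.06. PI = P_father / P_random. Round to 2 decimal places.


Paternity Index calculation:
PI = P(allele|father) / P(allele|random)
PI = 0.5 / 0.06
PI = 8.33

8.33


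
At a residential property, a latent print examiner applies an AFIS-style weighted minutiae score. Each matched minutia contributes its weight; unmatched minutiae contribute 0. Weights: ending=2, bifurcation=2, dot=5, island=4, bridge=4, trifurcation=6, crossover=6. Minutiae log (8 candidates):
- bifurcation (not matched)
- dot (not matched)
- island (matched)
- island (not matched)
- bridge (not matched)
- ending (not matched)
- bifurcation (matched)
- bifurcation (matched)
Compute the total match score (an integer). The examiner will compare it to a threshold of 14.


Weighted minutiae match score:
  bifurcation: not matched, +0
  dot: not matched, +0
  island: matched, +4 (running total 4)
  island: not matched, +0
  bridge: not matched, +0
  ending: not matched, +0
  bifurcation: matched, +2 (running total 6)
  bifurcation: matched, +2 (running total 8)
Total score = 8
Threshold = 14; verdict = inconclusive

8


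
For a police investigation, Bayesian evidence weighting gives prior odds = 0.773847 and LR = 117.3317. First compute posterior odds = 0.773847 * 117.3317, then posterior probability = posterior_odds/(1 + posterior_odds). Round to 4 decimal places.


Bayesian evidence evaluation:
Posterior odds = prior_odds * LR = 0.773847 * 117.3317 = 90.79678
Posterior probability = posterior_odds / (1 + posterior_odds)
= 90.79678 / (1 + 90.79678)
= 90.79678 / 91.79678
= 0.9891

0.9891


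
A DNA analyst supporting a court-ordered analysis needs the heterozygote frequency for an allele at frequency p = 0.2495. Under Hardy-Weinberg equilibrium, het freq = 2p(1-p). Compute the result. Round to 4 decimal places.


Hardy-Weinberg heterozygote frequency:
q = 1 - p = 1 - 0.2495 = 0.7505
2pq = 2 * 0.2495 * 0.7505 = 0.3745

0.3745


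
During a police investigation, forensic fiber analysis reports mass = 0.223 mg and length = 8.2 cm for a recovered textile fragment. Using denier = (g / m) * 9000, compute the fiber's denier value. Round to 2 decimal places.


Denier calculation:
Mass in grams = 0.223 mg / 1000 = 0.000223 g
Length in meters = 8.2 cm / 100 = 0.082 m
Linear density = mass / length = 0.000223 / 0.082 = 0.00271951 g/m
Denier = (g/m) * 9000 = 0.00271951 * 9000 = 24.48

24.48


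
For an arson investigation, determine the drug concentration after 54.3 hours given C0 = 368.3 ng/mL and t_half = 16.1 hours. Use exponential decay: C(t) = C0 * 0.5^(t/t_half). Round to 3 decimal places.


Drug concentration decay:
Number of half-lives = t / t_half = 54.3 / 16.1 = 3.372671
Decay factor = 0.5^3.372671 = 0.09654391
C(t) = 368.3 * 0.09654391 = 35.557 ng/mL

35.557


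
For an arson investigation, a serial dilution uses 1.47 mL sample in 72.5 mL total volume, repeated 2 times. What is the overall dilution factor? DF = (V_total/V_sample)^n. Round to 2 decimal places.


Dilution factor calculation:
Single dilution = V_total / V_sample = 72.5 / 1.47 ≈ 49.319728
Number of dilutions = 2
Total DF = (72.5 / 1.47)^2 (full precision, rounded at the end) = 2432.44

2432.44


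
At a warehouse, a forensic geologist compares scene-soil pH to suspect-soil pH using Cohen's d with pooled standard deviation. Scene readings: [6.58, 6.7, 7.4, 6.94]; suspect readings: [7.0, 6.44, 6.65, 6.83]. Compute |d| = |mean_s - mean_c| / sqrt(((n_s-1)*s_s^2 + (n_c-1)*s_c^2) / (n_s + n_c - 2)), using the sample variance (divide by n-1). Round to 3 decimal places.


Pooled-variance Cohen's d for soil pH comparison:
Scene mean = 27.62 / 4 = 6.905
Suspect mean = 26.92 / 4 = 6.73
Scene sample variance s_s^2 = 0.1313
Suspect sample variance s_c^2 = 0.0578
Pooled variance = ((n_s-1)*s_s^2 + (n_c-1)*s_c^2) / (n_s + n_c - 2) = 0.09455
Pooled SD = sqrt(0.09455) = 0.30749
Mean difference = 0.175
|d| = |0.175| / 0.30749 = 0.569

0.569


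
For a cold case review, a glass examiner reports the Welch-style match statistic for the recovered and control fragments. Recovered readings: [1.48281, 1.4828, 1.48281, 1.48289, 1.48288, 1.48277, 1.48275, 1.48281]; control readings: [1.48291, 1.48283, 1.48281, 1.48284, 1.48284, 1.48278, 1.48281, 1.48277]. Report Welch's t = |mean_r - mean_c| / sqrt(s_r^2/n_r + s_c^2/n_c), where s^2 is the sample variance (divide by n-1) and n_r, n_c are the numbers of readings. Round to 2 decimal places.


Welch's t-criterion for glass RI comparison:
Recovered mean = sum / n_r = 11.86252 / 8 = 1.482815
Control mean = sum / n_c = 11.86259 / 8 = 1.4828237
Recovered sample variance s_r^2 = 2.34286e-09
Control sample variance s_c^2 = 1.88393e-09
Welch SE (unpooled) = sqrt(s_r^2/n_r + s_c^2/n_c) = sqrt(2.92857e-10 + 2.35491e-10) = sqrt(5.28348e-10) = 2.29858e-05
|mean_r - mean_c| = 8.75e-06
t = 8.75e-06 / 2.29858e-05 = 0.38

0.38


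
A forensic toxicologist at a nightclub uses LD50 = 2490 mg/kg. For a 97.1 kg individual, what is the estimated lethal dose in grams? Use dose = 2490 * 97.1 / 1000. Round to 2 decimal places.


Lethal dose calculation:
Lethal dose = LD50 * body_weight / 1000
= 2490 * 97.1 / 1000
= 241779 / 1000
= 241.78 g

241.78


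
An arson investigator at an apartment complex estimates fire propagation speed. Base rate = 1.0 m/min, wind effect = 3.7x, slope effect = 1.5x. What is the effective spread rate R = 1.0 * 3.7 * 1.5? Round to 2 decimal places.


Fire spread rate calculation:
R = R0 * wind_factor * slope_factor
= 1.0 * 3.7 * 1.5
= 3.7 * 1.5
= 5.55 m/min

5.55


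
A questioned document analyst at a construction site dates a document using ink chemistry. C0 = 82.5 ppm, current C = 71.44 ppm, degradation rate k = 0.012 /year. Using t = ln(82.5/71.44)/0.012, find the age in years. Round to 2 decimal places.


Document age estimation:
C0/C = 82.5 / 71.44 = 1.154815
ln(C0/C) = 0.14394
t = 0.14394 / 0.012 = 12.00 years

12.00


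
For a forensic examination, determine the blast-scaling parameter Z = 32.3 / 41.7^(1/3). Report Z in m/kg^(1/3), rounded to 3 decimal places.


Scaled distance calculation:
W^(1/3) = 41.7^(1/3) = 3.467731
Z = R / W^(1/3) = 32.3 / 3.467731
Z = 9.314 m/kg^(1/3)

9.314


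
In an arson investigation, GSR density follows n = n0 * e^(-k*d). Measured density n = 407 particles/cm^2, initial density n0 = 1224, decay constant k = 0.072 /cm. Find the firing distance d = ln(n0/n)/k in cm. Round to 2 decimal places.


GSR distance calculation:
n0/n = 1224 / 407 = 3.007371
ln(n0/n) = 1.101066
d = 1.101066 / 0.072 = 15.29 cm

15.29


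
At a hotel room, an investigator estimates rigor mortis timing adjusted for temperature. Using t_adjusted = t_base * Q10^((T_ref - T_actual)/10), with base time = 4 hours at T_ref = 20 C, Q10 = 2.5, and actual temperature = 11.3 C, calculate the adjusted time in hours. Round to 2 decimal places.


Rigor mortis time adjustment:
Exponent = (T_ref - T_actual) / 10 = (20 - 11.3) / 10 = 0.87
Q10 factor = 2.5^0.87 = 2.21926
t_adjusted = 4 * 2.21926 = 8.88 hours

8.88


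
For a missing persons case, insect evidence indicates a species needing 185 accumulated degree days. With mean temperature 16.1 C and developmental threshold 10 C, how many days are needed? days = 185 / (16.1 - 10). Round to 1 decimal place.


Insect development time:
Effective temperature = avg_temp - T_base = 16.1 - 10 = 6.1 C
Days = ADD / effective_temp = 185 / 6.1 = 30.3 days

30.3


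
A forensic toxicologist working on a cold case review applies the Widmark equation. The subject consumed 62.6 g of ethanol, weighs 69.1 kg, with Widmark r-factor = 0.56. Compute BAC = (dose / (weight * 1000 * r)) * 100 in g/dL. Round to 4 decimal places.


Applying the Widmark formula:
BAC = (dose_g / (body_wt * 1000 * r)) * 100
Denominator = 69.1 * 1000 * 0.56 = 38696
BAC = (62.6 / 38696) * 100
BAC = 0.1618 g/dL

0.1618


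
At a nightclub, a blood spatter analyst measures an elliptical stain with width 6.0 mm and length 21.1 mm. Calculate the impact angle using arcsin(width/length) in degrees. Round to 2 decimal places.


Blood spatter impact angle calculation:
width / length = 6.0 / 21.1 = 0.28436
angle = arcsin(0.28436)
angle = 16.52 degrees

16.52


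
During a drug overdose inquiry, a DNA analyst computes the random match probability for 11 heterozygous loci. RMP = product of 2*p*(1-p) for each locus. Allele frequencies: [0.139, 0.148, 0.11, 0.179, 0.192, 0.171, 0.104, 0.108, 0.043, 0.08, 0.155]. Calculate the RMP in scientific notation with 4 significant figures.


Computing RMP for 11 loci:
Locus 1: 2 * 0.139 * 0.861 = 0.239358
Locus 2: 2 * 0.148 * 0.852 = 0.252192
Locus 3: 2 * 0.11 * 0.89 = 0.1958
Locus 4: 2 * 0.179 * 0.821 = 0.293918
Locus 5: 2 * 0.192 * 0.808 = 0.310272
Locus 6: 2 * 0.171 * 0.829 = 0.283518
Locus 7: 2 * 0.104 * 0.896 = 0.186368
Locus 8: 2 * 0.108 * 0.892 = 0.192672
Locus 9: 2 * 0.043 * 0.957 = 0.082302
Locus 10: 2 * 0.08 * 0.92 = 0.1472
Locus 11: 2 * 0.155 * 0.845 = 0.26195
RMP = 3.482e-08

3.482e-08


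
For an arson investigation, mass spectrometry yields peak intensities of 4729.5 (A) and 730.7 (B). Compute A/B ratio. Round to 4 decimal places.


Spectral peak ratio:
Peak A = 4729.5 counts
Peak B = 730.7 counts
Ratio = 4729.5 / 730.7 = 6.4726

6.4726


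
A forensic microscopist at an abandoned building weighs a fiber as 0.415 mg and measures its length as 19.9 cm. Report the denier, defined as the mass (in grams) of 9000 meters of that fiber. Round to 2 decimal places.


Denier calculation:
Mass in grams = 0.415 mg / 1000 = 0.000415 g
Length in meters = 19.9 cm / 100 = 0.199 m
Linear density = mass / length = 0.000415 / 0.199 = 0.00208543 g/m
Denier = (g/m) * 9000 = 0.00208543 * 9000 = 18.77

18.77


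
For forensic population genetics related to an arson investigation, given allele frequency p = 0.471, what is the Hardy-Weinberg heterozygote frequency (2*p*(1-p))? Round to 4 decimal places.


Hardy-Weinberg heterozygote frequency:
q = 1 - p = 1 - 0.471 = 0.529
2pq = 2 * 0.471 * 0.529 = 0.4983

0.4983


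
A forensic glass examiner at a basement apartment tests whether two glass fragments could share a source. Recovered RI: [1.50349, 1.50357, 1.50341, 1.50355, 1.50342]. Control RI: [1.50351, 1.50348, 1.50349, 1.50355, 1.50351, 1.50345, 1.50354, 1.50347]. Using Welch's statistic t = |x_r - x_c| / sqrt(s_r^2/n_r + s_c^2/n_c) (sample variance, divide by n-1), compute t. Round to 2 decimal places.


Welch's t-criterion for glass RI comparison:
Recovered mean = sum / n_r = 7.51744 / 5 = 1.503488
Control mean = sum / n_c = 12.028 / 8 = 1.5035
Recovered sample variance s_r^2 = 5.32e-09
Control sample variance s_c^2 = 1.17143e-09
Welch SE (unpooled) = sqrt(s_r^2/n_r + s_c^2/n_c) = sqrt(1.064e-09 + 1.46429e-10) = sqrt(1.21043e-09) = 3.47912e-05
|mean_r - mean_c| = 1.2e-05
t = 1.2e-05 / 3.47912e-05 = 0.34

0.34


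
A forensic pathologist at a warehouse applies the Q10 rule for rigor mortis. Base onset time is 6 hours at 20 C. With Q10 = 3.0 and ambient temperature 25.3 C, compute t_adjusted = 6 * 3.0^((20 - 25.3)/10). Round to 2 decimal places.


Rigor mortis time adjustment:
Exponent = (T_ref - T_actual) / 10 = (20 - 25.3) / 10 = -0.53
Q10 factor = 3.0^-0.53 = 0.55863
t_adjusted = 6 * 0.55863 = 3.35 hours

3.35


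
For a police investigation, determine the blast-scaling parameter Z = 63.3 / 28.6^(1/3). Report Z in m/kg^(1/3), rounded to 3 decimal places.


Scaled distance calculation:
W^(1/3) = 28.6^(1/3) = 3.058126
Z = R / W^(1/3) = 63.3 / 3.058126
Z = 20.699 m/kg^(1/3)

20.699


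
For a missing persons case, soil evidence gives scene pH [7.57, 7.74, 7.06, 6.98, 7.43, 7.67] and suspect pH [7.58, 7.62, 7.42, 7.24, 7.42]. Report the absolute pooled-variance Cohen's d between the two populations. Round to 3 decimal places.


Pooled-variance Cohen's d for soil pH comparison:
Scene mean = 44.45 / 6 = 7.408333
Suspect mean = 37.28 / 5 = 7.456
Scene sample variance s_s^2 = 0.101977
Suspect sample variance s_c^2 = 0.02288
Pooled variance = ((n_s-1)*s_s^2 + (n_c-1)*s_c^2) / (n_s + n_c - 2) = 0.066823
Pooled SD = sqrt(0.066823) = 0.258501
Mean difference = -0.047667
|d| = |-0.047667| / 0.258501 = 0.184

0.184


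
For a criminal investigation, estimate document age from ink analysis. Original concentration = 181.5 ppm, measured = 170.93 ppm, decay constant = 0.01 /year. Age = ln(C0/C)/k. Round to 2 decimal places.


Document age estimation:
C0/C = 181.5 / 170.93 = 1.061838
ln(C0/C) = 0.060001
t = 0.060001 / 0.01 = 6.00 years

6.00


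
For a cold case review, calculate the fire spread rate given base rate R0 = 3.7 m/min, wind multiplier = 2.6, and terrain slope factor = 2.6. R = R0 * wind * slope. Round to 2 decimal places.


Fire spread rate calculation:
R = R0 * wind_factor * slope_factor
= 3.7 * 2.6 * 2.6
= 9.62 * 2.6
= 25.01 m/min

25.01
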